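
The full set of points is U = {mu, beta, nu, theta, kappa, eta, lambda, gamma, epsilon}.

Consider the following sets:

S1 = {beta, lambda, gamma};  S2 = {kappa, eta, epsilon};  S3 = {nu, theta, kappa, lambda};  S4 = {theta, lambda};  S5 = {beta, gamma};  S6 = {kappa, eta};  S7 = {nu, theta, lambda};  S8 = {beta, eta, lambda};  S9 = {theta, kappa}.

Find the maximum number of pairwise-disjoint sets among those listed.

3

S2, S5, S7 are pairwise disjoint (S2={kappa,eta,epsilon}; S5={beta,gamma}; S7={nu,theta,lambda}).
Every remaining set overlaps one of these, and no 4 of the listed sets are pairwise disjoint, so 3 is the maximum.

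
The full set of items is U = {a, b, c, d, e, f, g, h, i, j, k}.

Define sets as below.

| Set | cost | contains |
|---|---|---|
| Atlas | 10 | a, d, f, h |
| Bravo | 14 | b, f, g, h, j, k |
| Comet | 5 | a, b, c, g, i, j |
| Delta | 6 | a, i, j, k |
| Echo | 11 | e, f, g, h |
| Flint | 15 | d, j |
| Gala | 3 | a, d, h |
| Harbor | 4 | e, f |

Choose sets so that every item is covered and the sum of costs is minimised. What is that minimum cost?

Comet, Delta, Gala, Harbor together cover every item (Comet ∪ Delta ∪ Gala ∪ Harbor = {a, b, c, d, e, f, g, h, i, j, k}); total cost 5 + 6 + 3 + 4 = 18.
No covering selection has total cost below 18.

18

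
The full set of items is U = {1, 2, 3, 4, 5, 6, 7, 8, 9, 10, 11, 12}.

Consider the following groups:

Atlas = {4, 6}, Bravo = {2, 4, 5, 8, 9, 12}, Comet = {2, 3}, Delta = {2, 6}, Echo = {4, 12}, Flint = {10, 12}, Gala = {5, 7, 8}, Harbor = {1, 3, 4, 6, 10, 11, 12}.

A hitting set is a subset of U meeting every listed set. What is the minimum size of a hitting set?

The 4 items {2, 5, 6, 12} hit every group.
The groups Atlas, Comet, Flint, Gala are pairwise disjoint, so any hitting set needs a separate item for each — at least 4. Hence 4 is optimal.

4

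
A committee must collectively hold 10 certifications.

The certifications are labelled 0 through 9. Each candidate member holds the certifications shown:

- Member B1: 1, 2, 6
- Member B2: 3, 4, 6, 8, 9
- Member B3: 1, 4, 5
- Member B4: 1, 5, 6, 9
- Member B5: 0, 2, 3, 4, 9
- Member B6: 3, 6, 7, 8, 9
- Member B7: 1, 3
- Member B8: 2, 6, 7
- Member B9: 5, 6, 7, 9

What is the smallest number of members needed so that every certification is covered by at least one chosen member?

3

B3 and B5 and B6 together: B3 ∪ B5 ∪ B6 = {0, 1, 2, 3, 4, 5, 6, 7, 8, 9} — every certification is covered.
Only B5 contains 0, so B5 is forced; the remaining 5 certifications need at least 2 more members (each remaining member adds at most 3) — so at least 3 members are needed, and 3 is optimal.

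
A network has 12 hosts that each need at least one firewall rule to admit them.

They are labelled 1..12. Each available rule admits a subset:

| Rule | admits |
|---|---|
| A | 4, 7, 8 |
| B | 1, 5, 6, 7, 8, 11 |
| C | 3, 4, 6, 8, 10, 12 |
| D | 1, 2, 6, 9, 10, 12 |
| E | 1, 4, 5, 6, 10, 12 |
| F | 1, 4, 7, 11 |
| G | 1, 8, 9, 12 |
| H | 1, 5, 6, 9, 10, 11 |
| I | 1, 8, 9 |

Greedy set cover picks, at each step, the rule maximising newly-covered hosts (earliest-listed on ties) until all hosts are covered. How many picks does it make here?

Greedy: pick B (covers 6 new) → pick C (covers 4 new) → pick D (covers 2 new). Total picks: 3.

3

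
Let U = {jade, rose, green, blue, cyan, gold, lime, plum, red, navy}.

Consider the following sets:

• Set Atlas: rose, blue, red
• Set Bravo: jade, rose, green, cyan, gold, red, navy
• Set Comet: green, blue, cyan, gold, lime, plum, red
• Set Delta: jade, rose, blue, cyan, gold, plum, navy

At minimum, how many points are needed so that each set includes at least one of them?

H = {blue, gold} meets every set (each contains at least one member of H), and |H| = 2.
No single point lies in every set, so at least 2 are needed and 2 is optimal.

2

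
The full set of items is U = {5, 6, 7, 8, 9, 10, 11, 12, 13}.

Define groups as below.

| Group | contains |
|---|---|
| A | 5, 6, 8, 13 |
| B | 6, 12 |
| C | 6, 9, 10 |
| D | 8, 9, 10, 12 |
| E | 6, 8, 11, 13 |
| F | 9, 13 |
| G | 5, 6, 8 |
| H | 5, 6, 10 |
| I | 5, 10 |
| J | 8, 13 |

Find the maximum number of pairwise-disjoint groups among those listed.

B, F, I are pairwise disjoint (B={6,12}; F={9,13}; I={5,10}).
Every remaining group overlaps one of these, and no 4 of the listed groups are pairwise disjoint, so 3 is the maximum.

3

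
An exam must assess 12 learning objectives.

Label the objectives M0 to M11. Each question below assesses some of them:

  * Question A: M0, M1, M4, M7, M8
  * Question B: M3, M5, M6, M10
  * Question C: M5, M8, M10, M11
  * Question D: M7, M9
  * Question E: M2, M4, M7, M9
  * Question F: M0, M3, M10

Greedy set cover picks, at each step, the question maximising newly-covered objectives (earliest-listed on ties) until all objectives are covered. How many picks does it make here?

Greedy: pick A (covers 5 new) → pick B (covers 4 new) → pick E (covers 2 new) → pick C (covers 1 new). Total picks: 4.

4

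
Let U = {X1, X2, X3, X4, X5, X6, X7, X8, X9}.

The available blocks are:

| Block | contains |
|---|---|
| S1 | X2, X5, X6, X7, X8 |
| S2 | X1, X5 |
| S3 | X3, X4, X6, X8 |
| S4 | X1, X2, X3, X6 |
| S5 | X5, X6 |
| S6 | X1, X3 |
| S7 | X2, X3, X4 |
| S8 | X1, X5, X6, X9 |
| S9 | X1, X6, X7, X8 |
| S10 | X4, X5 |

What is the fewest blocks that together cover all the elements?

S7 and S8 and S9 together: S7 ∪ S8 ∪ S9 = {X1, X2, X3, X4, X5, X6, X7, X8, X9} — every element is covered.
Only S8 contains X9, so S8 is forced; the remaining 5 elements need at least 2 more blocks (each remaining block adds at most 3) — so at least 3 blocks are needed, and 3 is optimal.

3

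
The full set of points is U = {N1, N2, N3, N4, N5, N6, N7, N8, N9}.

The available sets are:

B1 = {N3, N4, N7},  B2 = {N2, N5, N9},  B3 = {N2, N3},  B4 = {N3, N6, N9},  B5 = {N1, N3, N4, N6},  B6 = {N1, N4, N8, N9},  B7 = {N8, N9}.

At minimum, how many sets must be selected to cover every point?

4

Take {B1, B2, B5, B6}. Their union is {N1, N2, N3, N4, N5, N6, N7, N8, N9}, which is all 9 points.
No 3 of the 7 sets cover everything (all 35 combinations miss at least one point), so 4 is optimal.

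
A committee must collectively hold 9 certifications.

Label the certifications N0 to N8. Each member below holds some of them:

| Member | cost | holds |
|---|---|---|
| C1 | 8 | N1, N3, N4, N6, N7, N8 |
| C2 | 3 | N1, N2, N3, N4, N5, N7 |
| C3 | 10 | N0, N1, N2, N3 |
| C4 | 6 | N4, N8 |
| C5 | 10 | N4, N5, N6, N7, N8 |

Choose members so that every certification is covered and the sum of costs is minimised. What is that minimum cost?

C3, C5 together cover every certification (C3 ∪ C5 = {N0, N1, N2, N3, N4, N5, N6, N7, N8}); total cost 10 + 10 = 20.
The greedy pick C2, C1, C3 costs 21; no covering selection beats 20.

20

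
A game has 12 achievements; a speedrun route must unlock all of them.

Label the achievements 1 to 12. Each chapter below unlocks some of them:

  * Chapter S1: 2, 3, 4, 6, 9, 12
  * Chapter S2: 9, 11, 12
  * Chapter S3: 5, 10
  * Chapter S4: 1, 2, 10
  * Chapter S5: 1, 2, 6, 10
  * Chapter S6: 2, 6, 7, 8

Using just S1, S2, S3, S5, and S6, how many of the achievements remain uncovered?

Union of S1, S2, S3, S5, S6 = {1, 2, 3, 4, 5, 6, 7, 8, 9, 10, 11, 12} — that's every achievement, so 0 are uncovered.

0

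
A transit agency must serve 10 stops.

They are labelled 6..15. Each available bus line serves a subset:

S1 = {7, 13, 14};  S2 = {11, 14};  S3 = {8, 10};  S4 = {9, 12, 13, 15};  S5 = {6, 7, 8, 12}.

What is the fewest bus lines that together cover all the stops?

4

Take {S2, S3, S4, S5}. Their union is {6, 7, 8, 9, 10, 11, 12, 13, 14, 15}, which is all 10 stops.
No 3 of the 5 bus lines cover everything (all 10 combinations miss at least one stop), so 4 is optimal.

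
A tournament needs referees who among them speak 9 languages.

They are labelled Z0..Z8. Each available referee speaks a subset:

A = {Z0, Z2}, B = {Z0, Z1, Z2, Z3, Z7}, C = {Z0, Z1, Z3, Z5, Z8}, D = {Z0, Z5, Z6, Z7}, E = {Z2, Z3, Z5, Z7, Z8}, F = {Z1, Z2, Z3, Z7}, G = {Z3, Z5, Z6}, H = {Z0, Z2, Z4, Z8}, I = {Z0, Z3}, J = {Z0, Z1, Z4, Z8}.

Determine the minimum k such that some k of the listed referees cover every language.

3

D and E and J together: D ∪ E ∪ J = {Z0, Z1, Z2, Z3, Z4, Z5, Z6, Z7, Z8} — every language is covered.
No 2 of the 10 referees cover everything (all 45 combinations miss at least one language), so 3 is optimal.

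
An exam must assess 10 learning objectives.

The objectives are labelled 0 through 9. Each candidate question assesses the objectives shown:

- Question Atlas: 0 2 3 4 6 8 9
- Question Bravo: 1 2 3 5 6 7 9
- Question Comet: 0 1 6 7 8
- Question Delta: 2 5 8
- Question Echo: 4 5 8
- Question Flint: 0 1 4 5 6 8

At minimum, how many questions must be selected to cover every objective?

Take {Bravo, Flint}. Their union is {0, 1, 2, 3, 4, 5, 6, 7, 8, 9}, which is all 10 objectives.
No single question has all 10 objectives (the largest, Atlas, has 7), so 2 is optimal.

2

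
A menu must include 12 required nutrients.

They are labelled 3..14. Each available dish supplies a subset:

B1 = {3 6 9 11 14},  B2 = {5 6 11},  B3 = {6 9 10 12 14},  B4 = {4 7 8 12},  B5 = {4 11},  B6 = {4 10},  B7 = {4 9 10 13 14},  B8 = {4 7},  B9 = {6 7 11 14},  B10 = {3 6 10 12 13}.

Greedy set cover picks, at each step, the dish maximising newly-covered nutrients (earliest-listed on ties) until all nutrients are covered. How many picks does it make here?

Greedy: pick B1 (covers 5 new) → pick B4 (covers 4 new) → pick B7 (covers 2 new) → pick B2 (covers 1 new). Total picks: 4.

4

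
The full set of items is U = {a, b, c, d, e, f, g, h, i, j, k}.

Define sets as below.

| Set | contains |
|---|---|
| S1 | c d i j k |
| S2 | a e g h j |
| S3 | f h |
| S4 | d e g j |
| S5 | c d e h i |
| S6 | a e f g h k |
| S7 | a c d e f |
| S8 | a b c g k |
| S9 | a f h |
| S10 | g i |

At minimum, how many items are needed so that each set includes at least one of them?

3

The 3 items {d, f, g} hit every set.
No choice of 2 items meets every set, so 3 is the minimum.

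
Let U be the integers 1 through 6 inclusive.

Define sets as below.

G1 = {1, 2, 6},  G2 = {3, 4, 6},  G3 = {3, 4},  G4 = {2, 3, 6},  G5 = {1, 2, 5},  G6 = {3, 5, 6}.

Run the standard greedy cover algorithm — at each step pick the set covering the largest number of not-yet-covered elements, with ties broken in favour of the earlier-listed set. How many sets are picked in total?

Greedy: pick G1 (covers 3 new) → pick G2 (covers 2 new) → pick G5 (covers 1 new). Total picks: 3.
(The true minimum cover uses only 2 sets, so greedy is not optimal here.)

3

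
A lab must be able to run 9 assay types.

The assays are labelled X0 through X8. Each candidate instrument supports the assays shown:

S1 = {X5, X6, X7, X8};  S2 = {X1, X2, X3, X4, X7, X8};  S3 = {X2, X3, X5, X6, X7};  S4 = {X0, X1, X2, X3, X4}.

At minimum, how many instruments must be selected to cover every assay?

2

S1 and S4 together: S1 ∪ S4 = {X0, X1, X2, X3, X4, X5, X6, X7, X8} — every assay is covered.
No single instrument has all 9 assays (the largest, S2, has 6), so 2 is optimal.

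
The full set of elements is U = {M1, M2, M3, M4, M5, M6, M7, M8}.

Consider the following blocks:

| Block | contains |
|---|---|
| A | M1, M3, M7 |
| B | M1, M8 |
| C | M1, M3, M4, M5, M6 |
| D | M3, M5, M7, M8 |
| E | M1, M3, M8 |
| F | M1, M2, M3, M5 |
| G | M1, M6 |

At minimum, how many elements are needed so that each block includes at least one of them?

2

H = {M1, M8} meets every block (each contains at least one member of H), and |H| = 2.
The blocks D, G are pairwise disjoint, so any hitting set needs a separate element for each — at least 2. Hence 2 is optimal.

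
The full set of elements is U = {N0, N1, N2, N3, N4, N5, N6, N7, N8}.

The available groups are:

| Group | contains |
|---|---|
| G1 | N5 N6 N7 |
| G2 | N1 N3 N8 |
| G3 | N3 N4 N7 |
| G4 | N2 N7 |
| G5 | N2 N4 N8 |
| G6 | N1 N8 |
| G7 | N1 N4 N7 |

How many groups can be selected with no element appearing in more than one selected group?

G1, G6 are pairwise disjoint (G1={N5,N6,N7}; G6={N1,N8}).
Every remaining group overlaps one of these, and no 3 of the listed groups are pairwise disjoint, so 2 is the maximum.

2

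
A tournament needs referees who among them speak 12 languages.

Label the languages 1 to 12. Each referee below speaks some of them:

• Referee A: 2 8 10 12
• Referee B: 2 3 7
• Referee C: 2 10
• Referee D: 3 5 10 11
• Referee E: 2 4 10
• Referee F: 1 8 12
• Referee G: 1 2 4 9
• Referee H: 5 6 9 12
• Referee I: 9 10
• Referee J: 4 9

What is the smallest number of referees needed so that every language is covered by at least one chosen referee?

B and D and F and G and H together: B ∪ D ∪ F ∪ G ∪ H = {1, 2, 3, 4, 5, 6, 7, 8, 9, 10, 11, 12} — every language is covered.
No 4 of the 10 referees cover everything (all 210 combinations miss at least one language), so 5 is optimal.

5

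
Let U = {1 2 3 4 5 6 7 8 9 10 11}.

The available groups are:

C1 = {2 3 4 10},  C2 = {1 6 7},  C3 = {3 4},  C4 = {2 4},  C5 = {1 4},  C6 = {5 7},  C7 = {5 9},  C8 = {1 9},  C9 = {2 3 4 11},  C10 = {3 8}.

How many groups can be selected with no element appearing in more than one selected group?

4

C2, C4, C7, C10 are pairwise disjoint (C2={1,6,7}; C4={2,4}; C7={5,9}; C10={3,8}).
Every remaining group overlaps one of these, and no 5 of the listed groups are pairwise disjoint, so 4 is the maximum.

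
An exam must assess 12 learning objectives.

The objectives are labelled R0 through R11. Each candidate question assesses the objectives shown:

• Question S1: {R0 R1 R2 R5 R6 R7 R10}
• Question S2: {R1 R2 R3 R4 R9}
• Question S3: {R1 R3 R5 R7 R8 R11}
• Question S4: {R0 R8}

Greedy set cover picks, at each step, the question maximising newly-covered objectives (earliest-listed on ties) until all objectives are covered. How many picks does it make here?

3

Greedy: pick S1 (covers 7 new) → pick S2 (covers 3 new) → pick S3 (covers 2 new). Total picks: 3.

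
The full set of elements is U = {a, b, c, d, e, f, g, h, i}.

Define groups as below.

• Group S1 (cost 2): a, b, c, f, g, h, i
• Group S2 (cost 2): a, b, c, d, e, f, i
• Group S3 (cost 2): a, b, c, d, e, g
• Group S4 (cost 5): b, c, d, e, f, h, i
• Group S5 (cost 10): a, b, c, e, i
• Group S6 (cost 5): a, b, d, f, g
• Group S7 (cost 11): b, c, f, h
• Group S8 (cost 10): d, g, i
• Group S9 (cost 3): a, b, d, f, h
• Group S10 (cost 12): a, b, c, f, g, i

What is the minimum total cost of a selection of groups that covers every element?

4

S1, S3 together cover every element (S1 ∪ S3 = {a, b, c, d, e, f, g, h, i}); total cost 2 + 2 = 4.
No covering selection has total cost below 4.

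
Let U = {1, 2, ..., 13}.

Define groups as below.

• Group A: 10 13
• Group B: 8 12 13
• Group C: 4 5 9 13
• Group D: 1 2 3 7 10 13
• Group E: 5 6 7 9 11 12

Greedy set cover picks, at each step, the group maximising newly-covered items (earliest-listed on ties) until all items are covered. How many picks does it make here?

4

Greedy: pick D (covers 6 new) → pick E (covers 5 new) → pick B (covers 1 new) → pick C (covers 1 new). Total picks: 4.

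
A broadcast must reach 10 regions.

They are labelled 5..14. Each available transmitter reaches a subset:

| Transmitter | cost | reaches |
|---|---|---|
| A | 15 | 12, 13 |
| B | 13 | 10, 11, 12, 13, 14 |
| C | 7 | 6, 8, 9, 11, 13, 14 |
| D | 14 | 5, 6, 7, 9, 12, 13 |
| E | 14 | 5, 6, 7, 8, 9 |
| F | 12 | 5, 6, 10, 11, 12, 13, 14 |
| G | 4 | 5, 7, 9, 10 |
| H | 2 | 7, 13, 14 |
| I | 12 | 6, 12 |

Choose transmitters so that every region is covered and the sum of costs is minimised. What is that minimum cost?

21

C, F, H together cover every region (C ∪ F ∪ H = {5, 6, 7, 8, 9, 10, 11, 12, 13, 14}); total cost 7 + 12 + 2 = 21.
The greedy pick H, G, C, F costs 25; no covering selection beats 21.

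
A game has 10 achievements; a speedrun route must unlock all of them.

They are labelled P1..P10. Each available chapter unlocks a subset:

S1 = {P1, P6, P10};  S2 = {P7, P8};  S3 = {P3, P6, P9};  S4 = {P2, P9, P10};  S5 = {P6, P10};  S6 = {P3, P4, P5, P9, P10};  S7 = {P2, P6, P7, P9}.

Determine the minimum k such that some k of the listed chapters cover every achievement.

4

Take {S1, S2, S4, S6}. Their union is {P1, P2, P3, P4, P5, P6, P7, P8, P9, P10}, which is all 10 achievements.
No 3 of the 7 chapters cover everything (all 35 combinations miss at least one achievement), so 4 is optimal.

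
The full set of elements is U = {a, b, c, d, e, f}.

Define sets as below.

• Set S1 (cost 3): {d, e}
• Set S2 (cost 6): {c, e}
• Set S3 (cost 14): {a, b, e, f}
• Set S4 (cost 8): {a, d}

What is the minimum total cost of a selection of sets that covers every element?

23

S1, S2, S3 together cover every element (S1 ∪ S2 ∪ S3 = {a, b, c, d, e, f}); total cost 3 + 6 + 14 = 23.
No covering selection has total cost below 23.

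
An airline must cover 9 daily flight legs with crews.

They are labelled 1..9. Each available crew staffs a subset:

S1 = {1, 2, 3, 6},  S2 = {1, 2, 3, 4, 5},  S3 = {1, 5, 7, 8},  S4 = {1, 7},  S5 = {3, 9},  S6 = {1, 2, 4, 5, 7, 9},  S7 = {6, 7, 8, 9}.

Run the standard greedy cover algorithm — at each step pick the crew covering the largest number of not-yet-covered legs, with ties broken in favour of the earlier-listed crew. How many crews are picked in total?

3

Greedy: pick S6 (covers 6 new) → pick S1 (covers 2 new) → pick S3 (covers 1 new). Total picks: 3.
(The true minimum cover uses only 2 crews, so greedy is not optimal here.)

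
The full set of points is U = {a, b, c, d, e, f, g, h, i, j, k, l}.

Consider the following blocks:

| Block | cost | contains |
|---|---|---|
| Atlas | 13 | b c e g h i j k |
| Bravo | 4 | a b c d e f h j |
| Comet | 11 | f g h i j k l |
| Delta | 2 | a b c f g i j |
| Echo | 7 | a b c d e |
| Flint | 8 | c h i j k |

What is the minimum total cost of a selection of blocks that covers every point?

15

Bravo, Comet together cover every point (Bravo ∪ Comet = {a, b, c, d, e, f, g, h, i, j, k, l}); total cost 4 + 11 = 15.
The greedy pick Delta, Bravo, Comet costs 17; no covering selection beats 15.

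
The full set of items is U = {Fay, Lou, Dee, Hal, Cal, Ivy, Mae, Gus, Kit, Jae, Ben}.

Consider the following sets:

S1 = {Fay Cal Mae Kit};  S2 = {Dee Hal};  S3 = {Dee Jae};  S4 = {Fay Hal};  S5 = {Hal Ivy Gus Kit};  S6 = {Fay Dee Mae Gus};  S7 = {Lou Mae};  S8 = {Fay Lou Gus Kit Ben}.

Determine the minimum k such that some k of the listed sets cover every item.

Take {S1, S3, S5, S8}. Their union is {Fay, Lou, Dee, Hal, Cal, Ivy, Mae, Gus, Kit, Jae, Ben}, which is all 11 items.
Only S1 contains Cal, so S1 is forced; the remaining 7 items need at least 3 more sets (each remaining set adds at most 3) — so at least 4 sets are needed, and 4 is optimal.

4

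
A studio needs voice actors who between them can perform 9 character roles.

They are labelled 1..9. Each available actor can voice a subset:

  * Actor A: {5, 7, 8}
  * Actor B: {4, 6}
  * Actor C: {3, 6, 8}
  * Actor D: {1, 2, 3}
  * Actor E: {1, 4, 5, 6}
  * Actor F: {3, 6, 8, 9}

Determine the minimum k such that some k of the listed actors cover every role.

A and B and D and F together: A ∪ B ∪ D ∪ F = {1, 2, 3, 4, 5, 6, 7, 8, 9} — every role is covered.
No 3 of the 6 actors cover everything (all 20 combinations miss at least one role), so 4 is optimal.

4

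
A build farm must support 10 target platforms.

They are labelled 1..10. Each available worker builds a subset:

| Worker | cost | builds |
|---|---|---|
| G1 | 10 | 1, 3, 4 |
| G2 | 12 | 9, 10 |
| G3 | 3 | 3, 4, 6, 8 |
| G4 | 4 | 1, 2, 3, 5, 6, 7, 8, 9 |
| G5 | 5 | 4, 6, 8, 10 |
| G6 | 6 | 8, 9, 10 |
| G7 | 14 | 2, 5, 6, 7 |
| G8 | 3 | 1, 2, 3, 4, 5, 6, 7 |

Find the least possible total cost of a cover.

G6, G8 together cover every platform (G6 ∪ G8 = {1, 2, 3, 4, 5, 6, 7, 8, 9, 10}); total cost 6 + 3 = 9.
The greedy pick G8, G4, G5 costs 12; no covering selection beats 9.

9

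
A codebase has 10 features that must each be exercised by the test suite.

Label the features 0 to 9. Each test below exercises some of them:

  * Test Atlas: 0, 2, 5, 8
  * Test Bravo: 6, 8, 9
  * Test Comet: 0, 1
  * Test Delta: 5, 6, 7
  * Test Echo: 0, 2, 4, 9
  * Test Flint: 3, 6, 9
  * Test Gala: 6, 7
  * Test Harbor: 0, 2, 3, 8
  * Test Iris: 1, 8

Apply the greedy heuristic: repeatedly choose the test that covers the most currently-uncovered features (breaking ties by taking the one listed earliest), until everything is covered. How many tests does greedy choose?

Greedy: pick Atlas (covers 4 new) → pick Flint (covers 3 new) → pick Comet (covers 1 new) → pick Delta (covers 1 new) → pick Echo (covers 1 new). Total picks: 5.
(The true minimum cover uses only 4 tests, so greedy is not optimal here.)

5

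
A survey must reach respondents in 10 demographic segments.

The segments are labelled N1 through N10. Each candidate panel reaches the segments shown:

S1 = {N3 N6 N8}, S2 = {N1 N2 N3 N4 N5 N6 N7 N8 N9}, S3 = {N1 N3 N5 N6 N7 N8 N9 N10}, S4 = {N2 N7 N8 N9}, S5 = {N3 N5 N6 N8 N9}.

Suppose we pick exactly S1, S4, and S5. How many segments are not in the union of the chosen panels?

Union of S1, S4, S5 = {N2, N3, N5, N6, N7, N8, N9}.
Not covered: N1, N4, N10 — 3 segments.

3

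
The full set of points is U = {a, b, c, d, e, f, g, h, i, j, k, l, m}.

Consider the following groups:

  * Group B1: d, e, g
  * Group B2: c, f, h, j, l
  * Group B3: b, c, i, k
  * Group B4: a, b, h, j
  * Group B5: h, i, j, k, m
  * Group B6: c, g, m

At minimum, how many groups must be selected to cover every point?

B1, B2, B4, and B5 cover everything between them: the union {a, b, c, d, e, f, g, h, i, j, k, l, m} is all of U.
Only B4 contains a, so B4 is forced; the remaining 9 points need at least 3 more groups (each remaining group adds at most 3) — so at least 4 groups are needed, and 4 is optimal.

4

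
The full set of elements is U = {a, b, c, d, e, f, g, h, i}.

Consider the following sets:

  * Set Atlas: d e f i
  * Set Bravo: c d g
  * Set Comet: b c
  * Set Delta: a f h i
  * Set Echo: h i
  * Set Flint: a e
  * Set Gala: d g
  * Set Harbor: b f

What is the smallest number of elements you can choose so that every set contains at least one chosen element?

The 4 elements {a, b, d, h} hit every set.
The sets Bravo, Echo, Flint, Harbor are pairwise disjoint, so any hitting set needs a separate element for each — at least 4. Hence 4 is optimal.

4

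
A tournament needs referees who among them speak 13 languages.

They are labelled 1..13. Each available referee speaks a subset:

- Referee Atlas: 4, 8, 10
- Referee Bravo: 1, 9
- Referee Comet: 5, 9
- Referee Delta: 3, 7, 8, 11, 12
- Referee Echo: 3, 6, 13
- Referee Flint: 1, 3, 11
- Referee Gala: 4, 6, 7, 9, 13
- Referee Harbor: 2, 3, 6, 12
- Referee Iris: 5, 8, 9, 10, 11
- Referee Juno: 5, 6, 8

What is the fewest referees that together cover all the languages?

4

Bravo and Gala and Harbor and Iris together: Bravo ∪ Gala ∪ Harbor ∪ Iris = {1, 2, 3, 4, 5, 6, 7, 8, 9, 10, 11, 12, 13} — every language is covered.
No 3 of the 10 referees cover everything (all 120 combinations miss at least one language), so 4 is optimal.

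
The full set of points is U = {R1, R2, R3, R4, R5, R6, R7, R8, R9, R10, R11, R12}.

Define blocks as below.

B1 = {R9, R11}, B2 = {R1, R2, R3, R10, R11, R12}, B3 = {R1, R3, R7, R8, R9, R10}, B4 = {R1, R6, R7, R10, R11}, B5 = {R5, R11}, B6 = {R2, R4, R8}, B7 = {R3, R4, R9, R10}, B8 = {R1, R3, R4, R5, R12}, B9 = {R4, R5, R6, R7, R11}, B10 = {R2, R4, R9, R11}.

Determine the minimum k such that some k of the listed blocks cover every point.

B2, B3, and B9 cover everything between them: the union {R1, R2, R3, R4, R5, R6, R7, R8, R9, R10, R11, R12} is all of U.
No 2 of the 10 blocks cover everything (all 45 combinations miss at least one point), so 3 is optimal.

3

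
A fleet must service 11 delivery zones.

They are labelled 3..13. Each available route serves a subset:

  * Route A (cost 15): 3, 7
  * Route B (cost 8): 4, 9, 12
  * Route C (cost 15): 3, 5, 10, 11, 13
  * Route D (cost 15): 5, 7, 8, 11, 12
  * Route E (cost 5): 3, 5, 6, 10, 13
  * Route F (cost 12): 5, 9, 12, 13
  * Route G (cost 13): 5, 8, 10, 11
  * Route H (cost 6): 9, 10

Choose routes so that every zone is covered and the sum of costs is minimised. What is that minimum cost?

B, D, E together cover every zone (B ∪ D ∪ E = {3, 4, 5, 6, 7, 8, 9, 10, 11, 12, 13}); total cost 8 + 15 + 5 = 28.
No covering selection has total cost below 28.

28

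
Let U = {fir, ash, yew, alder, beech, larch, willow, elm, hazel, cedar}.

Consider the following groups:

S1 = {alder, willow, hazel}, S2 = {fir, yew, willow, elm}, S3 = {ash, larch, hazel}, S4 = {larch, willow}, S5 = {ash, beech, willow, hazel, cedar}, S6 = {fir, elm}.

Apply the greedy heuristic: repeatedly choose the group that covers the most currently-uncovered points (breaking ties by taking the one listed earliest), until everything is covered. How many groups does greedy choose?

Greedy: pick S5 (covers 5 new) → pick S2 (covers 3 new) → pick S1 (covers 1 new) → pick S3 (covers 1 new). Total picks: 4.

4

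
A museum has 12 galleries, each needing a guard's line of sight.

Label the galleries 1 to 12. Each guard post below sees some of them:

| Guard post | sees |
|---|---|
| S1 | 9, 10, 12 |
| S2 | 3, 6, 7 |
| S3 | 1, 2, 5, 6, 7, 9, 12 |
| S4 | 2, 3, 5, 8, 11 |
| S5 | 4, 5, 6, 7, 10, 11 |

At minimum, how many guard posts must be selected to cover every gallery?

3

Take {S3, S4, S5}. Their union is {1, 2, 3, 4, 5, 6, 7, 8, 9, 10, 11, 12}, which is all 12 galleries.
Only S3 contains 1, so S3 is forced; the remaining 5 galleries need at least 2 more guard posts (each remaining guard post adds at most 3) — so at least 3 guard posts are needed, and 3 is optimal.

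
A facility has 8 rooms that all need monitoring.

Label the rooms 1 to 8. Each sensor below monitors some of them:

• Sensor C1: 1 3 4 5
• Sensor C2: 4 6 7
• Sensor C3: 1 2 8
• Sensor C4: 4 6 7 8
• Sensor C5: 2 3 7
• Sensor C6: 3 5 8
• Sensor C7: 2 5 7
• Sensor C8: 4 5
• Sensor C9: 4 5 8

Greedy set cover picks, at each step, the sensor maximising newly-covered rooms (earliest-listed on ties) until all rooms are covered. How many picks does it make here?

Greedy: pick C1 (covers 4 new) → pick C4 (covers 3 new) → pick C3 (covers 1 new). Total picks: 3.

3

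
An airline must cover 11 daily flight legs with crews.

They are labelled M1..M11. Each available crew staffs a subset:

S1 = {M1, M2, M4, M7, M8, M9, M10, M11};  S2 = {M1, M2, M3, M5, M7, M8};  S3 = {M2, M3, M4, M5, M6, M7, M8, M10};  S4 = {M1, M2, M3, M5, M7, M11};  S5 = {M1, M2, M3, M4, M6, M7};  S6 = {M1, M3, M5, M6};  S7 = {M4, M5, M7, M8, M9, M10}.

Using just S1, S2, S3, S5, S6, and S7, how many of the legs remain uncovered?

0

Union of S1, S2, S3, S5, S6, S7 = {M1, M2, M3, M4, M5, M6, M7, M8, M9, M10, M11} — that's every leg, so 0 are uncovered.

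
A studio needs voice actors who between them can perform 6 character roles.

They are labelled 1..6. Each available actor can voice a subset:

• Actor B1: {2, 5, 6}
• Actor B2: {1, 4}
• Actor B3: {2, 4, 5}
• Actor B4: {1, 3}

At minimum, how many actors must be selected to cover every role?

Take {B1, B3, B4}. Their union is {1, 2, 3, 4, 5, 6}, which is all 6 roles.
Only B4 contains 3, so B4 is forced; the remaining 4 roles need at least 2 more actors (each remaining actor adds at most 3) — so at least 3 actors are needed, and 3 is optimal.

3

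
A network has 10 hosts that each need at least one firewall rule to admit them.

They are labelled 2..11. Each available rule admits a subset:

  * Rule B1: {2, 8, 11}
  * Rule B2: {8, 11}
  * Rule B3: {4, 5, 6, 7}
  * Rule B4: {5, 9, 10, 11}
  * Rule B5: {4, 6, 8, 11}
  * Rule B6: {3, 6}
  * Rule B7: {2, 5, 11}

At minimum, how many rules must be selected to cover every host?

4

Take {B1, B3, B4, B6}. Their union is {2, 3, 4, 5, 6, 7, 8, 9, 10, 11}, which is all 10 hosts.
No 3 of the 7 rules cover everything (all 35 combinations miss at least one host), so 4 is optimal.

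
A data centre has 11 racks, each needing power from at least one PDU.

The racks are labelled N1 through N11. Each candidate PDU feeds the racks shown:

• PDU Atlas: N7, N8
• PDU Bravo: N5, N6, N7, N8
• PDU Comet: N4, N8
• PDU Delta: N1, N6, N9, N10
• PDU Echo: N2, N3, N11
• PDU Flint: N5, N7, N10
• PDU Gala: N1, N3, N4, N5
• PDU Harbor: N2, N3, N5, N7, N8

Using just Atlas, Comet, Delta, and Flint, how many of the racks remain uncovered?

Union of Atlas, Comet, Delta, Flint = {N1, N4, N5, N6, N7, N8, N9, N10}.
Not covered: N2, N3, N11 — 3 racks.

3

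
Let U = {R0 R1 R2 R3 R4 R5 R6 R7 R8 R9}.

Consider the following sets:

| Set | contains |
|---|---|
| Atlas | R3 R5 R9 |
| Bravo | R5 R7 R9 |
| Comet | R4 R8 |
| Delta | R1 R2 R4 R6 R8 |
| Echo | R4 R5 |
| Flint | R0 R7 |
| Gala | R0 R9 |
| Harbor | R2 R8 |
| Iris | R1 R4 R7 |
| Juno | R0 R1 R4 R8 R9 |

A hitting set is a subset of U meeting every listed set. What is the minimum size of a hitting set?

Take H = {R0, R4, R8, R9}. Each listed set contains at least one of these, so H is a hitting set of size 4.
No choice of 3 elements meets every set, so 4 is the minimum.

4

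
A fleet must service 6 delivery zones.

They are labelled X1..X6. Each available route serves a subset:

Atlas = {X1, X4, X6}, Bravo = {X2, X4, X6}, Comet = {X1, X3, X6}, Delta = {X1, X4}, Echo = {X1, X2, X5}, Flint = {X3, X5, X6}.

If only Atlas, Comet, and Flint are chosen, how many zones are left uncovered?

1

Union of Atlas, Comet, Flint = {X1, X3, X4, X5, X6}.
Not covered: X2 — 1 zone.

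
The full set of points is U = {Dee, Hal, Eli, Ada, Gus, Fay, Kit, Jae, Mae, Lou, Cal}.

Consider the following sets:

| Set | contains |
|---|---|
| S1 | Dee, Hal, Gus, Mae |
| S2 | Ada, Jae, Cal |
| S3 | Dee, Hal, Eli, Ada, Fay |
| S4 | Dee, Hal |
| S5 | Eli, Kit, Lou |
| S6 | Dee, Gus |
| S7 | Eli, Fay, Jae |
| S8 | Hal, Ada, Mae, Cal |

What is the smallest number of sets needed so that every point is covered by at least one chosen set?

Take {S1, S2, S5, S7}. Their union is {Dee, Hal, Eli, Ada, Gus, Fay, Kit, Jae, Mae, Lou, Cal}, which is all 11 points.
No 3 of the 8 sets cover everything (all 56 combinations miss at least one point), so 4 is optimal.

4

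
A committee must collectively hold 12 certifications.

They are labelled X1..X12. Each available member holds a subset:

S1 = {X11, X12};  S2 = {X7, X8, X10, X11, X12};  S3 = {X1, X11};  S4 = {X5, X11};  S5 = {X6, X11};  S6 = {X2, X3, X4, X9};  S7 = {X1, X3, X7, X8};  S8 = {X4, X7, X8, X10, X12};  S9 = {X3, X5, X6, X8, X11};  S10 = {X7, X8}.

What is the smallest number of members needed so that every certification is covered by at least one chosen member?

4

S6 and S7 and S8 and S9 together: S6 ∪ S7 ∪ S8 ∪ S9 = {X1, X2, X3, X4, X5, X6, X7, X8, X9, X10, X11, X12} — every certification is covered.
No 3 of the 10 members cover everything (all 120 combinations miss at least one certification), so 4 is optimal.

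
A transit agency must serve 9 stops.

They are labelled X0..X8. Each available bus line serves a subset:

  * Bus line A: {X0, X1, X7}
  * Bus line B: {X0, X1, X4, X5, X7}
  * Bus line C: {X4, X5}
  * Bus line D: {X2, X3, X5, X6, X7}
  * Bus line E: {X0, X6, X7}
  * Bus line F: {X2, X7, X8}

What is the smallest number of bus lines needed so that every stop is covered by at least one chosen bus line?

3

B and D and F together: B ∪ D ∪ F = {X0, X1, X2, X3, X4, X5, X6, X7, X8} — every stop is covered.
Only D contains X3, so D is forced; the remaining 4 stops need at least 2 more bus lines (each remaining bus line adds at most 3) — so at least 3 bus lines are needed, and 3 is optimal.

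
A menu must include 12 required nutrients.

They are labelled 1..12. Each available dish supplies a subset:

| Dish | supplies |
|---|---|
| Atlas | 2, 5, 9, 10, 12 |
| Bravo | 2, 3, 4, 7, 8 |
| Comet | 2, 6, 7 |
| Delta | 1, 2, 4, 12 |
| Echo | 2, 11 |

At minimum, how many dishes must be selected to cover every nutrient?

5

Take {Atlas, Bravo, Comet, Delta, Echo}. Their union is {1, 2, 3, 4, 5, 6, 7, 8, 9, 10, 11, 12}, which is all 12 nutrients.
No 4 of the 5 dishes cover everything (all 5 combinations miss at least one nutrient), so 5 is optimal.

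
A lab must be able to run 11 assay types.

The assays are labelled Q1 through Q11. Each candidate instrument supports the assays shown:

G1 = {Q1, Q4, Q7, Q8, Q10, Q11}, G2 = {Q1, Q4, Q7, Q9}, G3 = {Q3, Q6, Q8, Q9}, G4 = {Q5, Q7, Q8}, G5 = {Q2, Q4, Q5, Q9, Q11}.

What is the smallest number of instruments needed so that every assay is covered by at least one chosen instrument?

3

Take {G1, G3, G5}. Their union is {Q1, Q2, Q3, Q4, Q5, Q6, Q7, Q8, Q9, Q10, Q11}, which is all 11 assays.
Only G5 contains Q2, so G5 is forced; the remaining 6 assays need at least 2 more instruments (each remaining instrument adds at most 4) — so at least 3 instruments are needed, and 3 is optimal.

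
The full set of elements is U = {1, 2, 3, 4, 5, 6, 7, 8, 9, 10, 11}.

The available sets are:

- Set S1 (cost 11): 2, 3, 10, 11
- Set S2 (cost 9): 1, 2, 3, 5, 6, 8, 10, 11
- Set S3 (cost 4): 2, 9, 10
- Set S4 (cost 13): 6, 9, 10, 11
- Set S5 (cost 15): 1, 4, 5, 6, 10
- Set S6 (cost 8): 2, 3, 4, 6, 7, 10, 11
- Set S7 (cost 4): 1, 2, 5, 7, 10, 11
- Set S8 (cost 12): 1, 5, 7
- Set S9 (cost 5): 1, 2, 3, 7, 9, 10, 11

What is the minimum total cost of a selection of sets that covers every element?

21

S2, S3, S6 together cover every element (S2 ∪ S3 ∪ S6 = {1, 2, 3, 4, 5, 6, 7, 8, 9, 10, 11}); total cost 9 + 4 + 8 = 21.
The greedy pick S7, S9, S6, S2 costs 26; no covering selection beats 21.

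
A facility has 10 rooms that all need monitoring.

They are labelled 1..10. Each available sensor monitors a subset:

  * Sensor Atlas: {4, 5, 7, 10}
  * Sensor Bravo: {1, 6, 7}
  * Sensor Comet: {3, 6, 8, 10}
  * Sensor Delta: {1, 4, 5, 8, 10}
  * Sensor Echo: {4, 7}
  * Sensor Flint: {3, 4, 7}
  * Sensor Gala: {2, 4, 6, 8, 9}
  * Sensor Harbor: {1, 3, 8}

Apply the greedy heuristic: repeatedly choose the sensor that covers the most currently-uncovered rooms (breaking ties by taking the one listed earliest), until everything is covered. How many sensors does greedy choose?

3

Greedy: pick Delta (covers 5 new) → pick Gala (covers 3 new) → pick Flint (covers 2 new). Total picks: 3.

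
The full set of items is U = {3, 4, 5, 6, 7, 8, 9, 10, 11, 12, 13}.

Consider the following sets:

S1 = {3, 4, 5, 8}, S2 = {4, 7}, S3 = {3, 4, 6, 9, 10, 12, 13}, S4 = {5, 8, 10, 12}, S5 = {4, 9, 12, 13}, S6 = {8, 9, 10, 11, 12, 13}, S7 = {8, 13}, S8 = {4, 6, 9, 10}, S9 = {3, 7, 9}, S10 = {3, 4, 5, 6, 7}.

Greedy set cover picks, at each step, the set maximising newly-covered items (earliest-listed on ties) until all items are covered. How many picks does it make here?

4

Greedy: pick S3 (covers 7 new) → pick S1 (covers 2 new) → pick S2 (covers 1 new) → pick S6 (covers 1 new). Total picks: 4.
(The true minimum cover uses only 2 sets, so greedy is not optimal here.)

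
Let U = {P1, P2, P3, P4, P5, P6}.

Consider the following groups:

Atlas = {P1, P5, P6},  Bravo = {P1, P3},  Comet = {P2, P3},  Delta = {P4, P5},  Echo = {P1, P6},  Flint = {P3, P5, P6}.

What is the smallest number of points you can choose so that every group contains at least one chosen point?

3

H = {P3, P5, P6} meets every group (each contains at least one member of H), and |H| = 3.
The groups Comet, Delta, Echo are pairwise disjoint, so any hitting set needs a separate point for each — at least 3. Hence 3 is optimal.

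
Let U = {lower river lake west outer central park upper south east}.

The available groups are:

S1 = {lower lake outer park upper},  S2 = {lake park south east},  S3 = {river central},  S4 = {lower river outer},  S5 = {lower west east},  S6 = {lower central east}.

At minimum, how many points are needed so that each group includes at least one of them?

3

The 3 points {lower, river, east} hit every group.
No choice of 2 points meets every group, so 3 is the minimum.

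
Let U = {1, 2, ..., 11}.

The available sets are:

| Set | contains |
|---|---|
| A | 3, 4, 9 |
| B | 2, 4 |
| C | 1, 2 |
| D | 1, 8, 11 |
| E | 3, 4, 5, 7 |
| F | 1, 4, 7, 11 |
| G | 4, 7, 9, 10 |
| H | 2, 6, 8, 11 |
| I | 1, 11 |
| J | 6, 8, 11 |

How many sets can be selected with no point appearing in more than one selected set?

C, E, J are pairwise disjoint (C={1,2}; E={3,4,5,7}; J={6,8,11}).
Every remaining set overlaps one of these, and no 4 of the listed sets are pairwise disjoint, so 3 is the maximum.

3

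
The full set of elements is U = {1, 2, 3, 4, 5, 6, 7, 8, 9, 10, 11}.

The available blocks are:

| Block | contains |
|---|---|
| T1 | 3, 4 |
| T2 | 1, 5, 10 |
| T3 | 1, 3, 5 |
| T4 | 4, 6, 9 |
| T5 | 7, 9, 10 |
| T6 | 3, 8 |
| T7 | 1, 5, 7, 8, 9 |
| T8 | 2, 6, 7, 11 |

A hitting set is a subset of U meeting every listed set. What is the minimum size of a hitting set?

4

Take H = {4, 5, 7, 8}. Each listed block contains at least one of these, so H is a hitting set of size 4.
No choice of 3 elements meets every block, so 4 is the minimum.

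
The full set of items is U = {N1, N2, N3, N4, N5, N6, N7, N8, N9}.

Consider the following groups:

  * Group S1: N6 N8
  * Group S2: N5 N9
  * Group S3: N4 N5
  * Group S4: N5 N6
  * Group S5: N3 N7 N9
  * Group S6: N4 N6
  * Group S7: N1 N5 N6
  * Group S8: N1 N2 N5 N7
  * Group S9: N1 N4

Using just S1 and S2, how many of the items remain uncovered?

Union of S1, S2 = {N5, N6, N8, N9}.
Not covered: N1, N2, N3, N4, N7 — 5 items.

5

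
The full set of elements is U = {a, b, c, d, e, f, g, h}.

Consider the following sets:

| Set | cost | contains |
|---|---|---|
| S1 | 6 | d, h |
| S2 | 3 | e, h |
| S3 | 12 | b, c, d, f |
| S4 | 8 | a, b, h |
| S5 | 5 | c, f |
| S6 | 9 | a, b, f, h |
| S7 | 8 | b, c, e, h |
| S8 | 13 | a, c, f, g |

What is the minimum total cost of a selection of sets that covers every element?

27

S1, S7, S8 together cover every element (S1 ∪ S7 ∪ S8 = {a, b, c, d, e, f, g, h}); total cost 6 + 8 + 13 = 27.
The greedy pick S2, S5, S4, S1, S8 costs 35; no covering selection beats 27.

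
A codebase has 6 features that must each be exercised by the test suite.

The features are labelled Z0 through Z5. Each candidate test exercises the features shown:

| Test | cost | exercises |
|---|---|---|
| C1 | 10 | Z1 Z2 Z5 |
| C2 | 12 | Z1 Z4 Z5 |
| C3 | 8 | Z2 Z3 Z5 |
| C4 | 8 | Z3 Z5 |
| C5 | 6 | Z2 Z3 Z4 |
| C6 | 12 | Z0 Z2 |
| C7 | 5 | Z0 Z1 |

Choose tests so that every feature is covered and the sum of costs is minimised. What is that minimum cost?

19

C4, C5, C7 together cover every feature (C4 ∪ C5 ∪ C7 = {Z0, Z1, Z2, Z3, Z4, Z5}); total cost 8 + 6 + 5 = 19.
No covering selection has total cost below 19.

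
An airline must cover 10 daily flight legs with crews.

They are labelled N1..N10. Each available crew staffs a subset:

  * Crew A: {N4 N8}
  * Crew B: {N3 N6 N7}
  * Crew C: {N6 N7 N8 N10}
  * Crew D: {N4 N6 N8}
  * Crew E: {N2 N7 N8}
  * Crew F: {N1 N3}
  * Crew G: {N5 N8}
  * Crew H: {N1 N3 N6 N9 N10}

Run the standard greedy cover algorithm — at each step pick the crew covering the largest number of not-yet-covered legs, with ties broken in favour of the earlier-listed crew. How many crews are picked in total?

4

Greedy: pick H (covers 5 new) → pick E (covers 3 new) → pick A (covers 1 new) → pick G (covers 1 new). Total picks: 4.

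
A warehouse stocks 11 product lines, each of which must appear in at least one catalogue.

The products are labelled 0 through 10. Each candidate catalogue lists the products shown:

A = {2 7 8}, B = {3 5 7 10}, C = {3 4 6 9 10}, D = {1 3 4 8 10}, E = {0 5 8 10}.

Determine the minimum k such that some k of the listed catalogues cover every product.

4

Take {A, C, D, E}. Their union is {0, 1, 2, 3, 4, 5, 6, 7, 8, 9, 10}, which is all 11 products.
Only D contains 1, so D is forced; the remaining 6 products need at least 3 more catalogues (each remaining catalogue adds at most 2) — so at least 4 catalogues are needed, and 4 is optimal.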